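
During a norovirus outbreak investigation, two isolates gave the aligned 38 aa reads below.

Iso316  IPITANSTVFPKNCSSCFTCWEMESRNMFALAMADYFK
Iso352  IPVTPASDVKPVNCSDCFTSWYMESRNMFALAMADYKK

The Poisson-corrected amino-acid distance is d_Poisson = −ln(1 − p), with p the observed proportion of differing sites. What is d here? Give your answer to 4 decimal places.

Mismatches occur at site 3 (I↔V), site 5 (A↔P), site 6 (N↔A), site 8 (T↔D), site 10 (F↔K), site 12 (K↔V), site 16 (S↔D), site 20 (C↔S), site 22 (E↔Y), site 37 (F↔K).
p = 10/38 = 0.263158.
d = −ln(1 − 0.263158) = −ln(0.736842) = 0.3054.

0.3054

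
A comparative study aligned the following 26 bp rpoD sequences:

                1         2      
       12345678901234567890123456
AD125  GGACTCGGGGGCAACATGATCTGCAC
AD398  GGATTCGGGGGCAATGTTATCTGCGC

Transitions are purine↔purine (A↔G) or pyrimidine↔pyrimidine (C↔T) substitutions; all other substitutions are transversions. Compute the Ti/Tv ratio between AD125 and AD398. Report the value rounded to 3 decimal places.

Differing sites — 4:C/T (Ti); 15:C/T (Ti); 16:A/G (Ti); 18:G/T (Tv); 25:A/G (Ti).
Of the 5 differences, 4 transitions and 1 transversion, so Ti/Tv = 4/1 = 4.000.

4.000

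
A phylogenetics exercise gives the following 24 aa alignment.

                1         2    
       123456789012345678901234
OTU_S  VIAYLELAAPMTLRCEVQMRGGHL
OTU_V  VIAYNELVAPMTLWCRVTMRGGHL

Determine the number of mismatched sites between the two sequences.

The sequences differ at positions 5 (L/N), 8 (A/V), 14 (R/W), 16 (E/R), 18 (Q/T).
That gives 5 mismatches out of 24 aligned sites, so the Hamming distance is 5.

5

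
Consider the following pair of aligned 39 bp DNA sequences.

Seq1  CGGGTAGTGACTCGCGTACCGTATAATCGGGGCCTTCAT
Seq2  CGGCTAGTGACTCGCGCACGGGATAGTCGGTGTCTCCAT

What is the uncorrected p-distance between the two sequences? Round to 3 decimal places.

0.205

The sequences differ at positions 4 (G/C), 17 (T/C), 20 (C/G), 22 (T/G), 26 (A/G), 31 (G/T), 33 (C/T), 36 (T/C).
There are 8 differences over 39 sites, so p = 8/39 = 0.205.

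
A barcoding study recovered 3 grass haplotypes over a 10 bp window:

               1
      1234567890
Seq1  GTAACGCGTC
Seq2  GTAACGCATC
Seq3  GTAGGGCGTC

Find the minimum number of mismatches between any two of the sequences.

1

Pairwise Hamming distances:
  Seq1 vs Seq2: 1
  Seq1 vs Seq3: 2
  Seq2 vs Seq3: 3
The smallest is 1, between Seq1 and Seq2.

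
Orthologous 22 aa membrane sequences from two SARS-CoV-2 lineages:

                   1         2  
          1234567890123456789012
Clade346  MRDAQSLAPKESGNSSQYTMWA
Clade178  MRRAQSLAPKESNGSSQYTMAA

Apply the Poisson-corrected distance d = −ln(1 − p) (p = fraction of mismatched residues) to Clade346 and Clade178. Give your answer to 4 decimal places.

Differing sites — 3:D/R; 13:G/N; 14:N/G; 21:W/A.
p = 4/22 = 0.181818.
d = −ln(1 − 0.181818) = −ln(0.818182) = 0.2007.

0.2007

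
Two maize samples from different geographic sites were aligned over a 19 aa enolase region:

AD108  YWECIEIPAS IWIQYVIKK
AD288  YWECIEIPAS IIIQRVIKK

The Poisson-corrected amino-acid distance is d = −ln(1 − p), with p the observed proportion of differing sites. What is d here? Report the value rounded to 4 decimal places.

0.1112

The sequences differ at positions 12 (W/I), 15 (Y/R).
p = 2/19 = 0.105263.
d = −ln(1 − 0.105263) = −ln(0.894737) = 0.1112.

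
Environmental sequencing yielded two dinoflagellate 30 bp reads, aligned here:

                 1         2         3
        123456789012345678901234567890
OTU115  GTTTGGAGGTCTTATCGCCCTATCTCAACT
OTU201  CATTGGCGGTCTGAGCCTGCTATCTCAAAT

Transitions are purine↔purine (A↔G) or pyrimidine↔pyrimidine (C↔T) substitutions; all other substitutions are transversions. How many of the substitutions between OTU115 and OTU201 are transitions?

Differing sites — 1:G/C (Tv); 2:T/A (Tv); 7:A/C (Tv); 13:T/G (Tv); 15:T/G (Tv); 17:G/C (Tv); 18:C/T (Ti); 19:C/G (Tv); 29:C/A (Tv).
Of the 9 differences, 1 transition and 8 transversions, so the answer is 1.

1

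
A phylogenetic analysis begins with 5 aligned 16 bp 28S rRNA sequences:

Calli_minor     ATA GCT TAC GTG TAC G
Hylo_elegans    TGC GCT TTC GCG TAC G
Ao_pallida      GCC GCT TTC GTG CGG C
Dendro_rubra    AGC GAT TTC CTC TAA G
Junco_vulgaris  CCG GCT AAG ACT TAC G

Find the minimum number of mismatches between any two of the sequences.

Pairwise Hamming distances:
  Calli_minor vs Hylo_elegans: 5
  Calli_minor vs Ao_pallida: 8
  Calli_minor vs Dendro_rubra: 7
  Calli_minor vs Junco_vulgaris: 8
  Hylo_elegans vs Ao_pallida: 7
  Hylo_elegans vs Dendro_rubra: 6
  Hylo_elegans vs Junco_vulgaris: 8
  Ao_pallida vs Dendro_rubra: 9
  Ao_pallida vs Junco_vulgaris: 12
  Dendro_rubra vs Junco_vulgaris: 11
The smallest is 5, between Calli_minor and Hylo_elegans.

5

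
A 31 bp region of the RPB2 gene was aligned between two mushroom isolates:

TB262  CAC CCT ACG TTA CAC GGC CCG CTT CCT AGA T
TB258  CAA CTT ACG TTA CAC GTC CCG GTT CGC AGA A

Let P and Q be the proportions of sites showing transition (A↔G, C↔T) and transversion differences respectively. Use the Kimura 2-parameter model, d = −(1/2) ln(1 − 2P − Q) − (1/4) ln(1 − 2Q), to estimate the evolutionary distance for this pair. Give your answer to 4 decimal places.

Mismatches occur at site 3 (C→A, transversion), site 5 (C→T, transition), site 17 (G→T, transversion), site 22 (C→G, transversion), site 26 (C→G, transversion), site 27 (T→C, transition), site 31 (T→A, transversion).
Of the 7 differences, 2 transitions and 5 transversions over 31 sites: P = 2/31 = 0.064516, Q = 5/31 = 0.161290.
d = −0.5·ln(0.709678) − 0.25·ln(0.677420) = −0.5·(-0.342944) − 0.25·(-0.389464) = 0.2688.

0.2688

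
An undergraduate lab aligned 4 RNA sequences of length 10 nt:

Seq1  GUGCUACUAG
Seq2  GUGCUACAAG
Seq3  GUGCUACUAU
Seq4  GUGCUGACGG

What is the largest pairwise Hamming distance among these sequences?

Pairwise Hamming distances:
  Seq1 vs Seq2: 1
  Seq1 vs Seq3: 1
  Seq1 vs Seq4: 4
  Seq2 vs Seq3: 2
  Seq2 vs Seq4: 4
  Seq3 vs Seq4: 5
The largest is 5, between Seq3 and Seq4.

5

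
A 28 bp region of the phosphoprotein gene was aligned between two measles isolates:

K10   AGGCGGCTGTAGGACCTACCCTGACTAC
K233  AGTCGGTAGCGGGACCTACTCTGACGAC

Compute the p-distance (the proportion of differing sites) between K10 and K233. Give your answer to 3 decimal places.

The sequences differ at positions 3 (G/T), 7 (C/T), 8 (T/A), 10 (T/C), 11 (A/G), 20 (C/T), 26 (T/G).
There are 7 differences over 28 sites, so p = 7/28 = 0.250.

0.250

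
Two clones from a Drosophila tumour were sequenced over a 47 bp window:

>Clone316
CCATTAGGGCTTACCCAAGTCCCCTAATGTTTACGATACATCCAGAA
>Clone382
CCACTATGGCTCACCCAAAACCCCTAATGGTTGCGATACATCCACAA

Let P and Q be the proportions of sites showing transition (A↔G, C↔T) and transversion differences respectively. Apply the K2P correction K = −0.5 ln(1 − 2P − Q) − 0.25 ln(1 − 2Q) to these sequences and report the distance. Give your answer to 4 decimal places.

0.1940

The sequences differ at positions 4 (T/C, transition), 7 (G/T, transversion), 12 (T/C, transition), 19 (G/A, transition), 20 (T/A, transversion), 30 (T/G, transversion), 33 (A/G, transition), 45 (G/C, transversion).
Of the 8 differences, 4 transitions and 4 transversions over 47 sites: P = 4/47 = 0.085106, Q = 4/47 = 0.085106.
d = −0.5·ln(0.744682) − 0.25·ln(0.829788) = −0.5·(-0.294798) − 0.25·(-0.186585) = 0.1940.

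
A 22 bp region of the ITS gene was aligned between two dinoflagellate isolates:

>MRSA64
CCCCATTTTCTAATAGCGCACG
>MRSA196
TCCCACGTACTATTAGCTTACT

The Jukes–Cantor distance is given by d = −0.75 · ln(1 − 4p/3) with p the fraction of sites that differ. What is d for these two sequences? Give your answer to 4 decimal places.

Mismatches occur at site 1 (C↔T), site 6 (T↔C), site 7 (T↔G), site 9 (T↔A), site 13 (A↔T), site 18 (G↔T), site 19 (C↔T), site 22 (G↔T).
p = 8/22 = 0.363636.
d = −0.75 · ln(1 − (4/3)·0.363636) = −0.75 · ln(0.515152) = −0.75 · (-0.663293) = 0.4975.

0.4975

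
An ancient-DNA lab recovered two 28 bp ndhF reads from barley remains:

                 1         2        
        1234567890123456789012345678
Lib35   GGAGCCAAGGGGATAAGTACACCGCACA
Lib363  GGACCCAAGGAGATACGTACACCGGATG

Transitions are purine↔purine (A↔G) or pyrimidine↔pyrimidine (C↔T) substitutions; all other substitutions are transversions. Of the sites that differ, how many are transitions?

3

The sequences differ at positions 4 (G/C, transversion), 11 (G/A, transition), 16 (A/C, transversion), 25 (C/G, transversion), 27 (C/T, transition), 28 (A/G, transition).
Of the 6 differences, 3 transitions and 3 transversions, so the answer is 3.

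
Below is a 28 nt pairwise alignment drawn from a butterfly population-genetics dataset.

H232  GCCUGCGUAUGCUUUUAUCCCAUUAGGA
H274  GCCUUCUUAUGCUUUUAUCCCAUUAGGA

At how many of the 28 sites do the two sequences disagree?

The sequences differ at positions 5 (G/U), 7 (G/U).
That gives 2 mismatches out of 28 aligned sites, so the Hamming distance is 2.

2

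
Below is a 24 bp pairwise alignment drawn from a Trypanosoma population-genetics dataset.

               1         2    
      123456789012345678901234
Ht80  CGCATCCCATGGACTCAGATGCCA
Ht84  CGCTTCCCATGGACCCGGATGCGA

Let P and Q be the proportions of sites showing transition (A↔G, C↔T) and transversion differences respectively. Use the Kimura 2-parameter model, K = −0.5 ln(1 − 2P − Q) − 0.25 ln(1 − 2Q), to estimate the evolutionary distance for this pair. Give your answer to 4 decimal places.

0.1894

Mismatches occur at site 4 (A/T, transversion), site 15 (T/C, transition), site 17 (A/G, transition), site 23 (C/G, transversion).
Of the 4 differences, 2 transitions and 2 transversions over 24 sites: P = 2/24 = 0.083333, Q = 2/24 = 0.083333.
d = −0.5·ln(0.750001) − 0.25·ln(0.833334) = −0.5·(-0.287681) − 0.25·(-0.182321) = 0.1894.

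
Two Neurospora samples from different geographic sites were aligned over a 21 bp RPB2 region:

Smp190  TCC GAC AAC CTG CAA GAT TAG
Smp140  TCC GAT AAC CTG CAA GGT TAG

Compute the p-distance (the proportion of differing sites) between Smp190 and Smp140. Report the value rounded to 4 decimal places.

0.0952

The sequences differ at positions 6 (C/T), 17 (A/G).
There are 2 differences over 21 sites, so p = 2/21 = 0.0952.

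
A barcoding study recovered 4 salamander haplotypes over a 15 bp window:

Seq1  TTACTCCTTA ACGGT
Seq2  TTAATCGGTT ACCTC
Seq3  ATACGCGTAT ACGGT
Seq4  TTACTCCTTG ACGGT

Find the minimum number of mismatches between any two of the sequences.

Pairwise Hamming distances:
  Seq1 vs Seq2: 7
  Seq1 vs Seq3: 5
  Seq1 vs Seq4: 1
  Seq2 vs Seq3: 8
  Seq2 vs Seq4: 7
  Seq3 vs Seq4: 5
The smallest is 1, between Seq1 and Seq4.

1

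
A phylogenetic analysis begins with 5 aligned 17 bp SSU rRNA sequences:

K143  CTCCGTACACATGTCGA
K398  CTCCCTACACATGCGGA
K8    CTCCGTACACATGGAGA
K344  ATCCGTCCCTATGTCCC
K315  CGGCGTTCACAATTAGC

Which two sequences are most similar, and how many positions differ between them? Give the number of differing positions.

Pairwise Hamming distances:
  K143 vs K398: 3
  K143 vs K8: 2
  K143 vs K344: 6
  K143 vs K315: 7
  K398 vs K8: 3
  K398 vs K344: 9
  K398 vs K315: 9
  K8 vs K344: 8
  K8 vs K315: 7
  K344 vs K315: 10
The smallest is 2, between K143 and K8.

2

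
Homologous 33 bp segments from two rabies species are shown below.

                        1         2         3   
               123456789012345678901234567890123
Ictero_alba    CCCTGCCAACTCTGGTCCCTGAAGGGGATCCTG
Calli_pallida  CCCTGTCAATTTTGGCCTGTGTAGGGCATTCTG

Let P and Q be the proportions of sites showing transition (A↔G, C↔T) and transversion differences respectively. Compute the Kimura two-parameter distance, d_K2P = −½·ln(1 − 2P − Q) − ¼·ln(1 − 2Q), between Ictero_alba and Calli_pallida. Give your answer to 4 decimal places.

0.3532

Mismatches occur at site 6 (C→T, transition), site 10 (C→T, transition), site 12 (C→T, transition), site 16 (T→C, transition), site 18 (C→T, transition), site 19 (C→G, transversion), site 22 (A→T, transversion), site 27 (G→C, transversion), site 30 (C→T, transition).
Of the 9 differences, 6 transitions and 3 transversions over 33 sites: P = 6/33 = 0.181818, Q = 3/33 = 0.090909.
d = −0.5·ln(0.545455) − 0.25·ln(0.818182) = −0.5·(-0.606135) − 0.25·(-0.200670) = 0.3532.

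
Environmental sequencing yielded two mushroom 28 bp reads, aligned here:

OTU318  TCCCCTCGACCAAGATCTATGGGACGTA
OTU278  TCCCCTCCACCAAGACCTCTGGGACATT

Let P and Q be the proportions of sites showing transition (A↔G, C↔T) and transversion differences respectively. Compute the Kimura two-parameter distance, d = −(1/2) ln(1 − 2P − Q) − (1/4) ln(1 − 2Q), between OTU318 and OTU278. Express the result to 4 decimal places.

0.2041

The sequences differ at positions 8 (G/C, transversion), 16 (T/C, transition), 19 (A/C, transversion), 26 (G/A, transition), 28 (A/T, transversion).
Of the 5 differences, 2 transitions and 3 transversions over 28 sites: P = 2/28 = 0.071429, Q = 3/28 = 0.107143.
d = −0.5·ln(0.749999) − 0.25·ln(0.785714) = −0.5·(-0.287683) − 0.25·(-0.241162) = 0.2041.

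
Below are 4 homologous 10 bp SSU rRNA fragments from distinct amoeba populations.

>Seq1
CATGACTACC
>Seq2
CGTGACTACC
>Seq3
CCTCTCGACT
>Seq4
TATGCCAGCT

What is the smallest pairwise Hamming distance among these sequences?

1

Pairwise Hamming distances:
  Seq1 vs Seq2: 1
  Seq1 vs Seq3: 5
  Seq1 vs Seq4: 5
  Seq2 vs Seq3: 5
  Seq2 vs Seq4: 6
  Seq3 vs Seq4: 6
The smallest is 1, between Seq1 and Seq2.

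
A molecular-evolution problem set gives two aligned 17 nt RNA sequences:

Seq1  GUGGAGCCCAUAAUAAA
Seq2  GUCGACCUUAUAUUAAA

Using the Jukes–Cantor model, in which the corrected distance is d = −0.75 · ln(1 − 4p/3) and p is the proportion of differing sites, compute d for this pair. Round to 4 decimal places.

0.3734

The sequences differ at positions 3 (G/C), 6 (G/C), 8 (C/U), 9 (C/U), 13 (A/U).
p = 5/17 = 0.294118.
d = −0.75 · ln(1 − (4/3)·0.294118) = −0.75 · ln(0.607843) = −0.75 · (-0.497839) = 0.3734.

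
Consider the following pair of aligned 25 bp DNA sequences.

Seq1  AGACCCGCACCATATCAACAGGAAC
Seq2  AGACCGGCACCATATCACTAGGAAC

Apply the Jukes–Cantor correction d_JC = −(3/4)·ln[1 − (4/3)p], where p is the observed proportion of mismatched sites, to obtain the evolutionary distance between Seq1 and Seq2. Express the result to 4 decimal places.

Differing sites — 6:C/G; 18:A/C; 19:C/T.
p = 3/25 = 0.120000.
d = −0.75 · ln(1 − (4/3)·0.120000) = −0.75 · ln(0.840000) = −0.75 · (-0.174353) = 0.1308.

0.1308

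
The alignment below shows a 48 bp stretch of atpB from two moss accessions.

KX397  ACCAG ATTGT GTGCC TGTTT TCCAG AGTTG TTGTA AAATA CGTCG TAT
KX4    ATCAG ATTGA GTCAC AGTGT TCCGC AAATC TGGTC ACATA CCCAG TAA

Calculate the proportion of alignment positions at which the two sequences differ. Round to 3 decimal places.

0.375

Differing sites — 2:C/T; 10:T/A; 13:G/C; 14:C/A; 16:T/A; 19:T/G; 24:A/G; 25:G/C; 27:G/A; 28:T/A; 30:G/C; 32:T/G; 35:A/C; 37:A/C; 42:G/C; 43:T/C; 44:C/A; 48:T/A.
There are 18 differences over 48 sites, so p = 18/48 = 0.375.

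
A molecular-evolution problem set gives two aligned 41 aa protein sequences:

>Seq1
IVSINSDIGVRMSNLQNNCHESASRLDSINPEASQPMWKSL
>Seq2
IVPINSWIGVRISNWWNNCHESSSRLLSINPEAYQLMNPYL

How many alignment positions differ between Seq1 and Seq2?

12

The sequences differ at positions 3 (S/P), 7 (D/W), 12 (M/I), 15 (L/W), 16 (Q/W), 23 (A/S), 27 (D/L), 34 (S/Y), 36 (P/L), 38 (W/N), 39 (K/P), 40 (S/Y).
That gives 12 mismatches out of 41 aligned sites, so the Hamming distance is 12.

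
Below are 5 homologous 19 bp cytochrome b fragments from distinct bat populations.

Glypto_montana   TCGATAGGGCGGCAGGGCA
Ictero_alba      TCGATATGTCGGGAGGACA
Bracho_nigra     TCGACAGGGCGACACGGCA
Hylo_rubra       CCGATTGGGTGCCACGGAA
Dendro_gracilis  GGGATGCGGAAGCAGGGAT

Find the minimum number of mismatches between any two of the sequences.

Pairwise Hamming distances:
  Glypto_montana vs Ictero_alba: 4
  Glypto_montana vs Bracho_nigra: 3
  Glypto_montana vs Hylo_rubra: 6
  Glypto_montana vs Dendro_gracilis: 8
  Ictero_alba vs Bracho_nigra: 7
  Ictero_alba vs Hylo_rubra: 10
  Ictero_alba vs Dendro_gracilis: 11
  Bracho_nigra vs Hylo_rubra: 6
  Bracho_nigra vs Dendro_gracilis: 11
  Hylo_rubra vs Dendro_gracilis: 9
The smallest is 3, between Glypto_montana and Bracho_nigra.

3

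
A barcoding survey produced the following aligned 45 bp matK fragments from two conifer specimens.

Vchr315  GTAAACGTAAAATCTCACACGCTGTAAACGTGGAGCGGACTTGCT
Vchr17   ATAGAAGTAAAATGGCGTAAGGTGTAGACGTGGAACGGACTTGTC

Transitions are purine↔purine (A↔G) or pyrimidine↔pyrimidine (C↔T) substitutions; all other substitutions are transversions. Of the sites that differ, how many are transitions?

The sequences differ at positions 1 (G/A, transition), 4 (A/G, transition), 6 (C/A, transversion), 14 (C/G, transversion), 15 (T/G, transversion), 17 (A/G, transition), 18 (C/T, transition), 20 (C/A, transversion), 22 (C/G, transversion), 27 (A/G, transition), 35 (G/A, transition), 44 (C/T, transition), 45 (T/C, transition).
Of the 13 differences, 8 transitions and 5 transversions, so the answer is 8.

8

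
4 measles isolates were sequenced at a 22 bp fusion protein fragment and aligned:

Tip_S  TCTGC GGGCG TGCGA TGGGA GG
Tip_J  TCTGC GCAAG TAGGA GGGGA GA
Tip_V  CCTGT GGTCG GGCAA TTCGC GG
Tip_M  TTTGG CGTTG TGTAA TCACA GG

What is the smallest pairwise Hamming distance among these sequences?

7

Pairwise Hamming distances:
  Tip_S vs Tip_J: 7
  Tip_S vs Tip_V: 8
  Tip_S vs Tip_M: 10
  Tip_J vs Tip_V: 14
  Tip_J vs Tip_M: 14
  Tip_V vs Tip_M: 11
The smallest is 7, between Tip_S and Tip_J.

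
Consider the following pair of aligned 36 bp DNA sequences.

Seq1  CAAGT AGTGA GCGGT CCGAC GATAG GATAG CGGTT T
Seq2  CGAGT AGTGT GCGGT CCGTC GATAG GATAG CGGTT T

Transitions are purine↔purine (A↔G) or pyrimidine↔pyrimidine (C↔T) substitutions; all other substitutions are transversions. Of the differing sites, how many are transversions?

Differing sites — 2:A/G (Ti); 10:A/T (Tv); 19:A/T (Tv).
Of the 3 differences, 1 transition and 2 transversions, so the answer is 2.

2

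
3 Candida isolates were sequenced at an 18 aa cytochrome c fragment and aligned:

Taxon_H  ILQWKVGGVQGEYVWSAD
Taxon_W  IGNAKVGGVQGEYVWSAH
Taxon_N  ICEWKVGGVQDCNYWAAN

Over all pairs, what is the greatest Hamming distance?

9

Pairwise Hamming distances:
  Taxon_H vs Taxon_W: 4
  Taxon_H vs Taxon_N: 8
  Taxon_W vs Taxon_N: 9
The largest is 9, between Taxon_W and Taxon_N.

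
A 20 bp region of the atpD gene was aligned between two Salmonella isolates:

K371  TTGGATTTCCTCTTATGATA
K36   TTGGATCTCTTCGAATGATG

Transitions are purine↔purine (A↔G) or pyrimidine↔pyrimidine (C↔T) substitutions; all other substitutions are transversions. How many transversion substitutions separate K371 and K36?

The sequences differ at positions 7 (T/C, transition), 10 (C/T, transition), 13 (T/G, transversion), 14 (T/A, transversion), 20 (A/G, transition).
Of the 5 differences, 3 transitions and 2 transversions, so the answer is 2.

2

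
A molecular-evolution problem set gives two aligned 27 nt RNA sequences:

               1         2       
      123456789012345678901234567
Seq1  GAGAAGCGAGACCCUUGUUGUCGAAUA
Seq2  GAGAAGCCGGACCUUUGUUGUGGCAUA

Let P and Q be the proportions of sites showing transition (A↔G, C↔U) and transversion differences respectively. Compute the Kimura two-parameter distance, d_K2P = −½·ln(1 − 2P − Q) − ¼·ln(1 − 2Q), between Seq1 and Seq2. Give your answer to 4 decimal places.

0.2129

Mismatches occur at site 8 (G↔C, transversion), site 9 (A↔G, transition), site 14 (C↔U, transition), site 22 (C↔G, transversion), site 24 (A↔C, transversion).
Of the 5 differences, 2 transitions and 3 transversions over 27 sites: P = 2/27 = 0.074074, Q = 3/27 = 0.111111.
d = −0.5·ln(0.740741) − 0.25·ln(0.777778) = −0.5·(-0.300104) − 0.25·(-0.251314) = 0.2129.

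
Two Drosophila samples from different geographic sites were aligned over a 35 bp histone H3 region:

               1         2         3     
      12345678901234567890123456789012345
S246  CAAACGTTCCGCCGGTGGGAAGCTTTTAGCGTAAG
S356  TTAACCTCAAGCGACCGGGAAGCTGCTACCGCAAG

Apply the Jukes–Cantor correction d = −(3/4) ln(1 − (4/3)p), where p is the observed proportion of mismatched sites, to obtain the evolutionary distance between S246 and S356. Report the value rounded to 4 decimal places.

0.5716

Differing sites — 1:C/T; 2:A/T; 6:G/C; 8:T/C; 9:C/A; 10:C/A; 13:C/G; 14:G/A; 15:G/C; 16:T/C; 25:T/G; 26:T/C; 29:G/C; 32:T/C.
p = 14/35 = 0.400000.
d = −0.75 · ln(1 − (4/3)·0.400000) = −0.75 · ln(0.466667) = −0.75 · (-0.762139) = 0.5716.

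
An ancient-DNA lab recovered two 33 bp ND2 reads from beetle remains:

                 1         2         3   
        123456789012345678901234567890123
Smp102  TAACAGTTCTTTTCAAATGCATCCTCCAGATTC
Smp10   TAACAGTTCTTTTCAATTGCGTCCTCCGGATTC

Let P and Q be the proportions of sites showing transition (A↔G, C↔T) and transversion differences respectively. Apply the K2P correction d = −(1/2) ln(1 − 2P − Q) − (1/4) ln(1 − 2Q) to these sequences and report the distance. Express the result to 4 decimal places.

Mismatches occur at site 17 (A/T, transversion), site 21 (A/G, transition), site 28 (A/G, transition).
Of the 3 differences, 2 transitions and 1 transversion over 33 sites: P = 2/33 = 0.060606, Q = 1/33 = 0.030303.
d = −0.5·ln(0.848485) − 0.25·ln(0.939394) = −0.5·(-0.164303) − 0.25·(-0.062520) = 0.0978.

0.0978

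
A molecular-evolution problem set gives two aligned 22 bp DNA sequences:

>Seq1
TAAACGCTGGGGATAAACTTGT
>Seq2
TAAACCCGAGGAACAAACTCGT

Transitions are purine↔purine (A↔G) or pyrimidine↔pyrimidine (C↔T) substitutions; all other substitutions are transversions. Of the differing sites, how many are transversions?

2

Mismatches occur at site 6 (G↔C, transversion), site 8 (T↔G, transversion), site 9 (G↔A, transition), site 12 (G↔A, transition), site 14 (T↔C, transition), site 20 (T↔C, transition).
Of the 6 differences, 4 transitions and 2 transversions, so the answer is 2.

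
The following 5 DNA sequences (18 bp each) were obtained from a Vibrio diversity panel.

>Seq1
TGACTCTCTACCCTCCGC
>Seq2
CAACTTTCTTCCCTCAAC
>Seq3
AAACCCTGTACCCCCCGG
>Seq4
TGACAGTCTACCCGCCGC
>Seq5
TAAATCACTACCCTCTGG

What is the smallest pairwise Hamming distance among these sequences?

3

Pairwise Hamming distances:
  Seq1 vs Seq2: 6
  Seq1 vs Seq3: 6
  Seq1 vs Seq4: 3
  Seq1 vs Seq5: 5
  Seq2 vs Seq3: 9
  Seq2 vs Seq4: 8
  Seq2 vs Seq5: 8
  Seq3 vs Seq4: 7
  Seq3 vs Seq5: 7
  Seq4 vs Seq5: 8
The smallest is 3, between Seq1 and Seq4.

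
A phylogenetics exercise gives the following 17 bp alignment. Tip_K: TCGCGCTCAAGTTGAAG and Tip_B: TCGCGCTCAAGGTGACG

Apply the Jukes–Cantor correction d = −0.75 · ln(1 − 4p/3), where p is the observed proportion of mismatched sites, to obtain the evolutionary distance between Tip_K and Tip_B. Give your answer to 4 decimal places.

0.1280

Differing sites — 12:T/G; 16:A/C.
p = 2/17 = 0.117647.
d = −0.75 · ln(1 − (4/3)·0.117647) = −0.75 · ln(0.843137) = −0.75 · (-0.170626) = 0.1280.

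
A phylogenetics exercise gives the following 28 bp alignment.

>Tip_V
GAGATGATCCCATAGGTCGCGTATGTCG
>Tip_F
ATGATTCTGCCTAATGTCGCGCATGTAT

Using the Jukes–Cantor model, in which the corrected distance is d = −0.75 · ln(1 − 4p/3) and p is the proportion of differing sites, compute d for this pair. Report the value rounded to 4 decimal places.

0.5565

The sequences differ at positions 1 (G/A), 2 (A/T), 6 (G/T), 7 (A/C), 9 (C/G), 12 (A/T), 13 (T/A), 15 (G/T), 22 (T/C), 27 (C/A), 28 (G/T).
p = 11/28 = 0.392857.
d = −0.75 · ln(1 − (4/3)·0.392857) = −0.75 · ln(0.476191) = −0.75 · (-0.741936) = 0.5565.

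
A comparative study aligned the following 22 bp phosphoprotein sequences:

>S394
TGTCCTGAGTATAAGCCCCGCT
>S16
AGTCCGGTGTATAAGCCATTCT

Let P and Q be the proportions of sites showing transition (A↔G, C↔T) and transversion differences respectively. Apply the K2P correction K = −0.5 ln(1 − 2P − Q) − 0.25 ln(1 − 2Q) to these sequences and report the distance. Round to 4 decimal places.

0.3430

Mismatches occur at site 1 (T→A, transversion), site 6 (T→G, transversion), site 8 (A→T, transversion), site 18 (C→A, transversion), site 19 (C→T, transition), site 20 (G→T, transversion).
Of the 6 differences, 1 transition and 5 transversions over 22 sites: P = 1/22 = 0.045455, Q = 5/22 = 0.227273.
d = −0.5·ln(0.681817) − 0.25·ln(0.545454) = −0.5·(-0.382994) − 0.25·(-0.606137) = 0.3430.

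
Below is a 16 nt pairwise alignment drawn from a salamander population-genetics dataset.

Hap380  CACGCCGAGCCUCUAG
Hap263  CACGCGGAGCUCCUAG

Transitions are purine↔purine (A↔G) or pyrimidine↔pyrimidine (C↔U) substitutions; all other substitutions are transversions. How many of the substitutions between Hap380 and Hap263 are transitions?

The sequences differ at positions 6 (C/G, transversion), 11 (C/U, transition), 12 (U/C, transition).
Of the 3 differences, 2 transitions and 1 transversion, so the answer is 2.

2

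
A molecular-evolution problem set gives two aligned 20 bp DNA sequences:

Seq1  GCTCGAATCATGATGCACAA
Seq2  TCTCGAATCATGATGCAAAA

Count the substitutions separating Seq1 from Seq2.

Mismatches occur at site 1 (G→T), site 18 (C→A).
That gives 2 mismatches out of 20 aligned sites, so the Hamming distance is 2.

2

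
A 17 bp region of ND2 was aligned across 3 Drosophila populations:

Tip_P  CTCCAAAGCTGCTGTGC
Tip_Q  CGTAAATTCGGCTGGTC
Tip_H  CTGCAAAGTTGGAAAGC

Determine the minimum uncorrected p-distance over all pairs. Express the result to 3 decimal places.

Pairwise Hamming distances:
  Tip_P vs Tip_Q: 8
  Tip_P vs Tip_H: 6
  Tip_Q vs Tip_H: 12
The smallest is 6 mismatches, between Tip_P and Tip_H; p = 6/17 = 0.353.

0.353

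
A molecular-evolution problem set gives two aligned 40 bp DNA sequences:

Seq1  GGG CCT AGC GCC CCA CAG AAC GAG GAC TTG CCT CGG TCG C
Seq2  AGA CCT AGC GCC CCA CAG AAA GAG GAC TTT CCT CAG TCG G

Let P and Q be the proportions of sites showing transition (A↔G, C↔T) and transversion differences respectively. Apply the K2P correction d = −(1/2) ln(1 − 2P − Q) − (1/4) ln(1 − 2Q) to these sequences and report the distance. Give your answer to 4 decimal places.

Mismatches occur at site 1 (G↔A, transition), site 3 (G↔A, transition), site 21 (C↔A, transversion), site 30 (G↔T, transversion), site 35 (G↔A, transition), site 40 (C↔G, transversion).
Of the 6 differences, 3 transitions and 3 transversions over 40 sites: P = 3/40 = 0.075000, Q = 3/40 = 0.075000.
d = −0.5·ln(0.775000) − 0.25·ln(0.850000) = −0.5·(-0.254892) − 0.25·(-0.162519) = 0.1681.

0.1681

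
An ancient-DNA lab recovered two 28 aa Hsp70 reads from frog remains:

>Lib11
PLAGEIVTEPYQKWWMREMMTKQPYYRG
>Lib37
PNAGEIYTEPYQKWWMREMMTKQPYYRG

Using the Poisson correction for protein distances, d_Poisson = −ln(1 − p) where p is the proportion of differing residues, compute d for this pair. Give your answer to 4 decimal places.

The sequences differ at positions 2 (L/N), 7 (V/Y).
p = 2/28 = 0.071429.
d = −ln(1 − 0.071429) = −ln(0.928571) = 0.0741.

0.0741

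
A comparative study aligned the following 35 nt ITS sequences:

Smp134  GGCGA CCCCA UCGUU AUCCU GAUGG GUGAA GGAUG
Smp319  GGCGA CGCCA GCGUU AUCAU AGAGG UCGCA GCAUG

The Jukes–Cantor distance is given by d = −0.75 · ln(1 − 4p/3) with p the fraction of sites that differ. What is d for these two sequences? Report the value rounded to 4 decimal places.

0.3597

The sequences differ at positions 7 (C/G), 11 (U/G), 19 (C/A), 21 (G/A), 22 (A/G), 23 (U/A), 26 (G/U), 27 (U/C), 29 (A/C), 32 (G/C).
p = 10/35 = 0.285714.
d = −0.75 · ln(1 − (4/3)·0.285714) = −0.75 · ln(0.619048) = −0.75 · (-0.479572) = 0.3597.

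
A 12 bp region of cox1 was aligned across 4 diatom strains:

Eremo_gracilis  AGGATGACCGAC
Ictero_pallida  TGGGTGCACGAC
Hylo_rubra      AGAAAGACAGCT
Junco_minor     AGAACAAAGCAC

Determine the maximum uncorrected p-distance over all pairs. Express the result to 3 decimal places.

Pairwise Hamming distances:
  Eremo_gracilis vs Ictero_pallida: 4
  Eremo_gracilis vs Hylo_rubra: 5
  Eremo_gracilis vs Junco_minor: 6
  Ictero_pallida vs Hylo_rubra: 9
  Ictero_pallida vs Junco_minor: 8
  Hylo_rubra vs Junco_minor: 7
The largest is 9 mismatches, between Ictero_pallida and Hylo_rubra; p = 9/12 = 0.750.

0.750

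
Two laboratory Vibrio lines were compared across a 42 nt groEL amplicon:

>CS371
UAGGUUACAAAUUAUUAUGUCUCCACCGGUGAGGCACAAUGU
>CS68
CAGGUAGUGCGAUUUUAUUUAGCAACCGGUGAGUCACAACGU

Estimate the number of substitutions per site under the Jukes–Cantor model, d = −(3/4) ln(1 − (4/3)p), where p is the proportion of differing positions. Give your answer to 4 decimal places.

0.4850

Differing sites — 1:U/C; 6:U/A; 7:A/G; 8:C/U; 9:A/G; 10:A/C; 11:A/G; 12:U/A; 14:A/U; 19:G/U; 21:C/A; 22:U/G; 24:C/A; 34:G/U; 40:U/C.
p = 15/42 = 0.357143.
d = −0.75 · ln(1 − (4/3)·0.357143) = −0.75 · ln(0.523809) = −0.75 · (-0.646628) = 0.4850.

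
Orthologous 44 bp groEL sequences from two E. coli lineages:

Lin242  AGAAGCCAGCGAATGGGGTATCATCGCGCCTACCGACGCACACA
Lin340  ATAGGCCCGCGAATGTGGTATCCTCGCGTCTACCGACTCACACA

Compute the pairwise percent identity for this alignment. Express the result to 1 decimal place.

The sequences differ at positions 2 (G/T), 4 (A/G), 8 (A/C), 16 (G/T), 23 (A/C), 29 (C/T), 38 (G/T).
37 of the 44 sites match, so the percent identity is 37/44 × 100 = 84.1%.

84.1%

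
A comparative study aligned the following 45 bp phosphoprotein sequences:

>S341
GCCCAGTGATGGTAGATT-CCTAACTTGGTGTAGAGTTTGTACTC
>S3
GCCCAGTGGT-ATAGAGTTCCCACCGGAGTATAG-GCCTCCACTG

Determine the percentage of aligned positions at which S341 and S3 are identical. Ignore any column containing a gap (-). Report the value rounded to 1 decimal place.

66.7%

Excluding the 3 gap columns leaves 42 comparable sites.
Differing sites — 9:A/G; 12:G/A; 17:T/G; 22:T/C; 24:A/C; 26:T/G; 27:T/G; 28:G/A; 31:G/A; 37:T/C; 38:T/C; 40:G/C; 41:T/C; 45:C/G.
28 of the 42 comparable sites match, so the percent identity is 28/42 × 100 = 66.7%.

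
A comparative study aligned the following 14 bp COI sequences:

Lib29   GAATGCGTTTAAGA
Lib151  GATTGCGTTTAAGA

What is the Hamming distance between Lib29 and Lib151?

1

The sequences differ at position 3 (A/T).
That gives 1 mismatch out of 14 aligned sites, so the Hamming distance is 1.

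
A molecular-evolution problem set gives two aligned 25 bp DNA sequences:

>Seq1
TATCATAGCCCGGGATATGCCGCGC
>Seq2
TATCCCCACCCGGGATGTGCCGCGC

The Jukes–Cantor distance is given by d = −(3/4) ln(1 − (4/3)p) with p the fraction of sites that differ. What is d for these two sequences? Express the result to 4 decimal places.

0.2326

The sequences differ at positions 5 (A/C), 6 (T/C), 7 (A/C), 8 (G/A), 17 (A/G).
p = 5/25 = 0.200000.
d = −0.75 · ln(1 − (4/3)·0.200000) = −0.75 · ln(0.733333) = −0.75 · (-0.310155) = 0.2326.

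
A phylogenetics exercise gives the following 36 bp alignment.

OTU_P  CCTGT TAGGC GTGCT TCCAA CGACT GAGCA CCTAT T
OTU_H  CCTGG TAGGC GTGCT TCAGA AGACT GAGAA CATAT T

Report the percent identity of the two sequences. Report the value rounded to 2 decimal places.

83.33%

Mismatches occur at site 5 (T/G), site 18 (C/A), site 19 (A/G), site 21 (C/A), site 29 (C/A), site 32 (C/A).
30 of the 36 sites match, so the percent identity is 30/36 × 100 = 83.33%.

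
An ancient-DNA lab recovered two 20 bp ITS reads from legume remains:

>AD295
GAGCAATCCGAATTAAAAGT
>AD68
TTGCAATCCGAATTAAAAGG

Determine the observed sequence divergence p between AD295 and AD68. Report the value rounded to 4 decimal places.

Differing sites — 1:G/T; 2:A/T; 20:T/G.
There are 3 differences over 20 sites, so p = 3/20 = 0.1500.

0.1500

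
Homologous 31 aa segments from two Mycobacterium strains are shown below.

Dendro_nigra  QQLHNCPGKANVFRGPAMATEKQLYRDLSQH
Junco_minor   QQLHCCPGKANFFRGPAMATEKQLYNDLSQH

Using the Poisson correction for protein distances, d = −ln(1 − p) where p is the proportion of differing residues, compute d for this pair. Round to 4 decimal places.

Mismatches occur at site 5 (N↔C), site 12 (V↔F), site 26 (R↔N).
p = 3/31 = 0.096774.
d = −ln(1 − 0.096774) = −ln(0.903226) = 0.1018.

0.1018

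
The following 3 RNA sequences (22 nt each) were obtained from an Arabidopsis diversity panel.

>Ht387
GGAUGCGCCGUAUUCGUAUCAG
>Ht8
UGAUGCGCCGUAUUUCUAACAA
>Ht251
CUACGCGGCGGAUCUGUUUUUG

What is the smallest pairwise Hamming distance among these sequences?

Pairwise Hamming distances:
  Ht387 vs Ht8: 5
  Ht387 vs Ht251: 10
  Ht8 vs Ht251: 12
The smallest is 5, between Ht387 and Ht8.

5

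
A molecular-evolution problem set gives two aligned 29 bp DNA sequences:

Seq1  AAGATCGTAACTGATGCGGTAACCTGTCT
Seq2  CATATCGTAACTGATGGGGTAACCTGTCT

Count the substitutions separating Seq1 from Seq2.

Differing sites — 1:A/C; 3:G/T; 17:C/G.
That gives 3 mismatches out of 29 aligned sites, so the Hamming distance is 3.

3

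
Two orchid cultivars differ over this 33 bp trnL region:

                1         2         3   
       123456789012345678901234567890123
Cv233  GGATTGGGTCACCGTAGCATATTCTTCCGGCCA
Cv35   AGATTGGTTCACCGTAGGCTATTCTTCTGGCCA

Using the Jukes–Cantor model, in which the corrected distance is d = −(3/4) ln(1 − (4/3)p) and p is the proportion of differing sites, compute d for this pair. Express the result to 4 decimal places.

0.1693

The sequences differ at positions 1 (G/A), 8 (G/T), 18 (C/G), 19 (A/C), 28 (C/T).
p = 5/33 = 0.151515.
d = −0.75 · ln(1 − (4/3)·0.151515) = −0.75 · ln(0.797980) = −0.75 · (-0.225672) = 0.1693.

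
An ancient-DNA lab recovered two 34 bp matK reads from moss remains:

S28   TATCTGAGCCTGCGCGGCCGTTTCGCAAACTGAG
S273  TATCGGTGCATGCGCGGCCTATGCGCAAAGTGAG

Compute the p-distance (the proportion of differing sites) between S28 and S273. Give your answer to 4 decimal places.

0.2059

Mismatches occur at site 5 (T→G), site 7 (A→T), site 10 (C→A), site 20 (G→T), site 21 (T→A), site 23 (T→G), site 30 (C→G).
There are 7 differences over 34 sites, so p = 7/34 = 0.2059.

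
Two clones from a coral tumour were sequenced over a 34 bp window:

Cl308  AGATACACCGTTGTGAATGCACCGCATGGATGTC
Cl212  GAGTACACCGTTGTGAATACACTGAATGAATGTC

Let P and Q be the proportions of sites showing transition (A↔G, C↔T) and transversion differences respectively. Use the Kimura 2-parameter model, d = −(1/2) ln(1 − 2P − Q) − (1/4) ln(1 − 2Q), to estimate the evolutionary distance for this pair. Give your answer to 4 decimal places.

0.2561

Differing sites — 1:A/G (Ti); 2:G/A (Ti); 3:A/G (Ti); 19:G/A (Ti); 23:C/T (Ti); 25:C/A (Tv); 29:G/A (Ti).
Of the 7 differences, 6 transitions and 1 transversion over 34 sites: P = 6/34 = 0.176471, Q = 1/34 = 0.029412.
d = −0.5·ln(0.617646) − 0.25·ln(0.941176) = −0.5·(-0.481840) − 0.25·(-0.060625) = 0.2561.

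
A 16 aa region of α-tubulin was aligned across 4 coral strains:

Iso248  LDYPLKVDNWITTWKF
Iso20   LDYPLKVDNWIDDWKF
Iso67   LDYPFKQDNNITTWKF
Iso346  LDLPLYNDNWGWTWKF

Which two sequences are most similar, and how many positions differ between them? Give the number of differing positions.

2

Pairwise Hamming distances:
  Iso248 vs Iso20: 2
  Iso248 vs Iso67: 3
  Iso248 vs Iso346: 5
  Iso20 vs Iso67: 5
  Iso20 vs Iso346: 6
  Iso67 vs Iso346: 7
The smallest is 2, between Iso248 and Iso20.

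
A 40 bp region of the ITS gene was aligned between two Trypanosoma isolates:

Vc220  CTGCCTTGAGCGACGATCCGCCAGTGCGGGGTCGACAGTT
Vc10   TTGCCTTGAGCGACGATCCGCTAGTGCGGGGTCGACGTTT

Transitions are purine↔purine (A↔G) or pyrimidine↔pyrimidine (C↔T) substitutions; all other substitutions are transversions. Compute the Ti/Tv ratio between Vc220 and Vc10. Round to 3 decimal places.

The sequences differ at positions 1 (C/T, transition), 22 (C/T, transition), 37 (A/G, transition), 38 (G/T, transversion).
Of the 4 differences, 3 transitions and 1 transversion, so Ti/Tv = 3/1 = 3.000.

3.000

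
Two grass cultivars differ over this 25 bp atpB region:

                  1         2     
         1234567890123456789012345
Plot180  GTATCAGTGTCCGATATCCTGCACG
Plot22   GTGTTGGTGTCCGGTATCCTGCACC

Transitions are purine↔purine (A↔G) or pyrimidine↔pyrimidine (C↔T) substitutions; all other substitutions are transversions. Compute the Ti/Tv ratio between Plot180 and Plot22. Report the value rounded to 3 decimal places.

4.000

Mismatches occur at site 3 (A↔G, transition), site 5 (C↔T, transition), site 6 (A↔G, transition), site 14 (A↔G, transition), site 25 (G↔C, transversion).
Of the 5 differences, 4 transitions and 1 transversion, so Ti/Tv = 4/1 = 4.000.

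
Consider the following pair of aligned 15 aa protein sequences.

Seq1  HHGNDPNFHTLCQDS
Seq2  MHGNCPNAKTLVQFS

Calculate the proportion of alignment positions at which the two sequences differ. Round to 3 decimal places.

0.400

Mismatches occur at site 1 (H→M), site 5 (D→C), site 8 (F→A), site 9 (H→K), site 12 (C→V), site 14 (D→F).
There are 6 differences over 15 sites, so p = 6/15 = 0.400.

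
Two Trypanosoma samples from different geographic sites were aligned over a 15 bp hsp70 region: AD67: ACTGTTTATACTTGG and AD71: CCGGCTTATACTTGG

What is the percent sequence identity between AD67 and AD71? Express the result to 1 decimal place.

Differing sites — 1:A/C; 3:T/G; 5:T/C.
12 of the 15 sites match, so the percent identity is 12/15 × 100 = 80.0%.

80.0%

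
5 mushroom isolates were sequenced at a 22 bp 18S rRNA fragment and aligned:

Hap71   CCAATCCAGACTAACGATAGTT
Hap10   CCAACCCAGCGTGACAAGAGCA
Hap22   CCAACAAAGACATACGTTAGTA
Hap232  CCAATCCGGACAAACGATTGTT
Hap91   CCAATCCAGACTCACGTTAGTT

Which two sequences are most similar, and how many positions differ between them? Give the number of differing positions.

2

Pairwise Hamming distances:
  Hap71 vs Hap10: 8
  Hap71 vs Hap22: 7
  Hap71 vs Hap232: 3
  Hap71 vs Hap91: 2
  Hap10 vs Hap22: 10
  Hap10 vs Hap232: 11
  Hap10 vs Hap91: 9
  Hap22 vs Hap232: 8
  Hap22 vs Hap91: 6
  Hap232 vs Hap91: 5
The smallest is 2, between Hap71 and Hap91.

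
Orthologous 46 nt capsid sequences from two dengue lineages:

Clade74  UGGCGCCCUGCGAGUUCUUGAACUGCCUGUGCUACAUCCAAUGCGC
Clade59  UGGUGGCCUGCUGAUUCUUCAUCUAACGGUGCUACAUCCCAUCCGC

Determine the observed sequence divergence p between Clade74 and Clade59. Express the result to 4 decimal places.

Mismatches occur at site 4 (C↔U), site 6 (C↔G), site 12 (G↔U), site 13 (A↔G), site 14 (G↔A), site 20 (G↔C), site 22 (A↔U), site 25 (G↔A), site 26 (C↔A), site 28 (U↔G), site 40 (A↔C), site 43 (G↔C).
There are 12 differences over 46 sites, so p = 12/46 = 0.2609.

0.2609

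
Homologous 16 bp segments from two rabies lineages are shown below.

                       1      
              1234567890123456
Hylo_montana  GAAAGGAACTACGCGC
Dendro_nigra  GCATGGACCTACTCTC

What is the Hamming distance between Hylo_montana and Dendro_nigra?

5

Mismatches occur at site 2 (A↔C), site 4 (A↔T), site 8 (A↔C), site 13 (G↔T), site 15 (G↔T).
That gives 5 mismatches out of 16 aligned sites, so the Hamming distance is 5.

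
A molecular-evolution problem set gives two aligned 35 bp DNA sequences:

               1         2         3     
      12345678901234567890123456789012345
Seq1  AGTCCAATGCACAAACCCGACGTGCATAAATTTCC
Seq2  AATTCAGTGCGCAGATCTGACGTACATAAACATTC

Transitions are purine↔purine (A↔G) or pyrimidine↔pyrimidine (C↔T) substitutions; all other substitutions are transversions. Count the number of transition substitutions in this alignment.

Differing sites — 2:G/A (Ti); 4:C/T (Ti); 7:A/G (Ti); 11:A/G (Ti); 14:A/G (Ti); 16:C/T (Ti); 18:C/T (Ti); 24:G/A (Ti); 31:T/C (Ti); 32:T/A (Tv); 34:C/T (Ti).
Of the 11 differences, 10 transitions and 1 transversion, so the answer is 10.

10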